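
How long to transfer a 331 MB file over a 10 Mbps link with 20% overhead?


Effective throughput = 10 * (1 - 20/100) = 8 Mbps
File size in Mb = 331 * 8 = 2648 Mb
Time = 2648 / 8
Time = 331 seconds


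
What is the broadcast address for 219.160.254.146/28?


Network: 219.160.254.144/28
Host bits = 4
Set all host bits to 1:
Broadcast: 219.160.254.159


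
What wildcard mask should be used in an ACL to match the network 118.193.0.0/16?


Subnet mask: 255.255.0.0
Wildcard = 255.255.255.255 - subnet mask
255 - 255 = 0
255 - 255 = 0
255 - 0 = 255
255 - 0 = 255
Wildcard: 0.0.255.255


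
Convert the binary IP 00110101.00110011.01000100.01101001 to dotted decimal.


00110101 = 53
00110011 = 51
01000100 = 68
01101001 = 105
IP: 53.51.68.105


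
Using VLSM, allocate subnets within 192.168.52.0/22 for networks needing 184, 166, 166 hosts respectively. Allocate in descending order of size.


184 hosts -> /24 (254 usable): 192.168.52.0/24
166 hosts -> /24 (254 usable): 192.168.53.0/24
166 hosts -> /24 (254 usable): 192.168.54.0/24
Allocation: 192.168.52.0/24 (184 hosts, 254 usable); 192.168.53.0/24 (166 hosts, 254 usable); 192.168.54.0/24 (166 hosts, 254 usable)


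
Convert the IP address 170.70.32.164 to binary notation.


170 = 10101010
70 = 01000110
32 = 00100000
164 = 10100100
Binary: 10101010.01000110.00100000.10100100


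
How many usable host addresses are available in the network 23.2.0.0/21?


Host bits = 32 - 21 = 11
Total addresses = 2^11 = 2048
Usable = total - 2 (network and broadcast)
Usable hosts: 2046


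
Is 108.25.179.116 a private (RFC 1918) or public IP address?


RFC 1918 private ranges:
  10.0.0.0/8 (10.0.0.0 - 10.255.255.255)
  172.16.0.0/12 (172.16.0.0 - 172.31.255.255)
  192.168.0.0/16 (192.168.0.0 - 192.168.255.255)
Public (not in any RFC 1918 range)


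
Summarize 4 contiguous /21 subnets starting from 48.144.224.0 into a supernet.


Original prefix: /21
Number of subnets: 4 = 2^2
New prefix = 21 - 2 = 19
Supernet: 48.144.224.0/19


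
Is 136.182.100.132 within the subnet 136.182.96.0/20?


Subnet network: 136.182.96.0
Test IP AND mask: 136.182.96.0
Yes, 136.182.100.132 is in 136.182.96.0/20


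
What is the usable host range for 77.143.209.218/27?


Network: 77.143.209.192
Broadcast: 77.143.209.223
First usable = network + 1
Last usable = broadcast - 1
Range: 77.143.209.193 to 77.143.209.222


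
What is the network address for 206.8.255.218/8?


IP:   11001110.00001000.11111111.11011010
Mask: 11111111.00000000.00000000.00000000
AND operation:
Net:  11001110.00000000.00000000.00000000
Network: 206.0.0.0/8


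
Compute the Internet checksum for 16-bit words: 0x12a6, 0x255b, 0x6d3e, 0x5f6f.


Sum all words (with carry folding):
+ 0x12a6 = 0x12a6
+ 0x255b = 0x3801
+ 0x6d3e = 0xa53f
+ 0x5f6f = 0x04af
One's complement: ~0x04af
Checksum = 0xfb50


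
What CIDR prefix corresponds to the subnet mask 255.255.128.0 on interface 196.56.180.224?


Binary: 11111111.11111111.10000000.00000000
Count leading 1s
Prefix: /17


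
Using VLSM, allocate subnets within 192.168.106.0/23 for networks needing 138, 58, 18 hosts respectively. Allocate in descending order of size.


138 hosts -> /24 (254 usable): 192.168.106.0/24
58 hosts -> /26 (62 usable): 192.168.107.0/26
18 hosts -> /27 (30 usable): 192.168.107.64/27
Allocation: 192.168.106.0/24 (138 hosts, 254 usable); 192.168.107.0/26 (58 hosts, 62 usable); 192.168.107.64/27 (18 hosts, 30 usable)


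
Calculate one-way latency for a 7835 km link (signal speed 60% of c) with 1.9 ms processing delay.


Speed = 0.6 * 3e5 km/s = 180000 km/s
Propagation delay = 7835 / 180000 = 0.0435 s = 43.5278 ms
Processing delay = 1.9 ms
Total one-way latency = 45.4278 ms


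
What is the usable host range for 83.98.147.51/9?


Network: 83.0.0.0
Broadcast: 83.127.255.255
First usable = network + 1
Last usable = broadcast - 1
Range: 83.0.0.1 to 83.127.255.254


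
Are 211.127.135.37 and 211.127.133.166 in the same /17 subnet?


Mask: 255.255.128.0
211.127.135.37 AND mask = 211.127.128.0
211.127.133.166 AND mask = 211.127.128.0
Yes, same subnet (211.127.128.0)


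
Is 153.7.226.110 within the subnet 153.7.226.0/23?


Subnet network: 153.7.226.0
Test IP AND mask: 153.7.226.0
Yes, 153.7.226.110 is in 153.7.226.0/23


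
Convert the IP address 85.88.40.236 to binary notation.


85 = 01010101
88 = 01011000
40 = 00101000
236 = 11101100
Binary: 01010101.01011000.00101000.11101100


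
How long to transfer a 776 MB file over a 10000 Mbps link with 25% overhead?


Effective throughput = 10000 * (1 - 25/100) = 7500 Mbps
File size in Mb = 776 * 8 = 6208 Mb
Time = 6208 / 7500
Time = 0.8277 seconds


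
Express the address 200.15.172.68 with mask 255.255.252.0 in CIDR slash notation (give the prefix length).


Binary: 11111111.11111111.11111100.00000000
Count leading 1s
Prefix: /22


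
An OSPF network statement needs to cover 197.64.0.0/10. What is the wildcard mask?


Subnet mask: 255.192.0.0
Wildcard = 255.255.255.255 - subnet mask
255 - 255 = 0
255 - 192 = 63
255 - 0 = 255
255 - 0 = 255
Wildcard: 0.63.255.255


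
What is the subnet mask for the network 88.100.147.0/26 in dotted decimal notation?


/26 means 26 network bits, 6 host bits
Binary: 11111111111111111111111111000000
Mask: 255.255.255.192


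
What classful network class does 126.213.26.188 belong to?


First octet: 126
Binary: 01111110
0xxxxxxx -> Class A (1-126)
Class A, default mask 255.0.0.0 (/8)


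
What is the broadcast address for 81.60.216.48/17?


Network: 81.60.128.0/17
Host bits = 15
Set all host bits to 1:
Broadcast: 81.60.255.255


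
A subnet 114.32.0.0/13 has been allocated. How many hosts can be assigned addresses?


Host bits = 32 - 13 = 19
Total addresses = 2^19 = 524288
Usable = total - 2 (network and broadcast)
Usable hosts: 524286


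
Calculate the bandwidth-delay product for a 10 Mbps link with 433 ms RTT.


BDP = bandwidth * RTT
= 10 Mbps * 433 ms
= 10 * 1e6 * 433 / 1000 bits
= 4330000 bits
= 541250 bytes
= 528.5645 KB
BDP = 4330000 bits (541250 bytes)


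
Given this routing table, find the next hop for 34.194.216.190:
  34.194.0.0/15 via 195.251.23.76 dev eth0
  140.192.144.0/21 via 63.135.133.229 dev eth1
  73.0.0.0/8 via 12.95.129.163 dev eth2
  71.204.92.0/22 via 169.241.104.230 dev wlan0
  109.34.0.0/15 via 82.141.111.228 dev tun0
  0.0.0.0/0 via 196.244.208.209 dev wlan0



Longest prefix match for 34.194.216.190:
  /15 34.194.0.0: MATCH
  /21 140.192.144.0: no
  /8 73.0.0.0: no
  /22 71.204.92.0: no
  /15 109.34.0.0: no
  /0 0.0.0.0: MATCH
Selected: next-hop 195.251.23.76 via eth0 (matched /15)


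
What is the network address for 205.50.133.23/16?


IP:   11001101.00110010.10000101.00010111
Mask: 11111111.11111111.00000000.00000000
AND operation:
Net:  11001101.00110010.00000000.00000000
Network: 205.50.0.0/16


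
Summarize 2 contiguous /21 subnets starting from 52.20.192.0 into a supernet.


Original prefix: /21
Number of subnets: 2 = 2^1
New prefix = 21 - 1 = 20
Supernet: 52.20.192.0/20


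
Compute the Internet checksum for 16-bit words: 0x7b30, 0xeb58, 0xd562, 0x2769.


Sum all words (with carry folding):
+ 0x7b30 = 0x7b30
+ 0xeb58 = 0x6689
+ 0xd562 = 0x3bec
+ 0x2769 = 0x6355
One's complement: ~0x6355
Checksum = 0x9caa


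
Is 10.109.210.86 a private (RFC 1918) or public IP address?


RFC 1918 private ranges:
  10.0.0.0/8 (10.0.0.0 - 10.255.255.255)
  172.16.0.0/12 (172.16.0.0 - 172.31.255.255)
  192.168.0.0/16 (192.168.0.0 - 192.168.255.255)
Private (in 10.0.0.0/8)


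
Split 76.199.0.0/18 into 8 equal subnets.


New prefix = 18 + 3 = 21
Each subnet has 2048 addresses
  76.199.0.0/21
  76.199.8.0/21
  76.199.16.0/21
  76.199.24.0/21
  76.199.32.0/21
  76.199.40.0/21
  76.199.48.0/21
  76.199.56.0/21
Subnets: 76.199.0.0/21, 76.199.8.0/21, 76.199.16.0/21, 76.199.24.0/21, 76.199.32.0/21, 76.199.40.0/21, 76.199.48.0/21, 76.199.56.0/21


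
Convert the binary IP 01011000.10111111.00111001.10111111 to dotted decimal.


01011000 = 88
10111111 = 191
00111001 = 57
10111111 = 191
IP: 88.191.57.191


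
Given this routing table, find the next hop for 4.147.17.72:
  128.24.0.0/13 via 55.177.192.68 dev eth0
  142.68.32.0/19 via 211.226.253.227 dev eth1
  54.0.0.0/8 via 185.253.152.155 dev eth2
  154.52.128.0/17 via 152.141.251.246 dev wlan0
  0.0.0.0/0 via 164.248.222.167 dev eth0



Longest prefix match for 4.147.17.72:
  /13 128.24.0.0: no
  /19 142.68.32.0: no
  /8 54.0.0.0: no
  /17 154.52.128.0: no
  /0 0.0.0.0: MATCH
Selected: next-hop 164.248.222.167 via eth0 (matched /0)


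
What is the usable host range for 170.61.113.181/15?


Network: 170.60.0.0
Broadcast: 170.61.255.255
First usable = network + 1
Last usable = broadcast - 1
Range: 170.60.0.1 to 170.61.255.254


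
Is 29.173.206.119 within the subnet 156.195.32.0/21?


Subnet network: 156.195.32.0
Test IP AND mask: 29.173.200.0
No, 29.173.206.119 is not in 156.195.32.0/21


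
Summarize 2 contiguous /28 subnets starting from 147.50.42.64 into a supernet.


Original prefix: /28
Number of subnets: 2 = 2^1
New prefix = 28 - 1 = 27
Supernet: 147.50.42.64/27


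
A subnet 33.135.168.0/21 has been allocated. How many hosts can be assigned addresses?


Host bits = 32 - 21 = 11
Total addresses = 2^11 = 2048
Usable = total - 2 (network and broadcast)
Usable hosts: 2046


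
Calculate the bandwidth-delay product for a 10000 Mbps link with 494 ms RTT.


BDP = bandwidth * RTT
= 10000 Mbps * 494 ms
= 10000 * 1e6 * 494 / 1000 bits
= 4940000000 bits
= 617500000 bytes
= 603027.3438 KB
BDP = 4940000000 bits (617500000 bytes)


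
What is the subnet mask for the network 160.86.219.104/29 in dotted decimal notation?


/29 means 29 network bits, 3 host bits
Binary: 11111111111111111111111111111000
Mask: 255.255.255.248


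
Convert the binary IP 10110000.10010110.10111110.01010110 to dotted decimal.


10110000 = 176
10010110 = 150
10111110 = 190
01010110 = 86
IP: 176.150.190.86


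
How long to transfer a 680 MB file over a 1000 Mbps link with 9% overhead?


Effective throughput = 1000 * (1 - 9/100) = 910 Mbps
File size in Mb = 680 * 8 = 5440 Mb
Time = 5440 / 910
Time = 5.978 seconds


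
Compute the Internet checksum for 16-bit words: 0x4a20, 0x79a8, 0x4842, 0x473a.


Sum all words (with carry folding):
+ 0x4a20 = 0x4a20
+ 0x79a8 = 0xc3c8
+ 0x4842 = 0x0c0b
+ 0x473a = 0x5345
One's complement: ~0x5345
Checksum = 0xacba


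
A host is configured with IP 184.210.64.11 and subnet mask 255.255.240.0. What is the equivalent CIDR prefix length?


Binary: 11111111.11111111.11110000.00000000
Count leading 1s
Prefix: /20


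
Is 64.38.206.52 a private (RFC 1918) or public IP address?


RFC 1918 private ranges:
  10.0.0.0/8 (10.0.0.0 - 10.255.255.255)
  172.16.0.0/12 (172.16.0.0 - 172.31.255.255)
  192.168.0.0/16 (192.168.0.0 - 192.168.255.255)
Public (not in any RFC 1918 range)


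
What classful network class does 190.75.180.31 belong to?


First octet: 190
Binary: 10111110
10xxxxxx -> Class B (128-191)
Class B, default mask 255.255.0.0 (/16)


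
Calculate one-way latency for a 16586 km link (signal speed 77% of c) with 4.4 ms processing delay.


Speed = 0.77 * 3e5 km/s = 231000 km/s
Propagation delay = 16586 / 231000 = 0.0718 s = 71.8009 ms
Processing delay = 4.4 ms
Total one-way latency = 76.2009 ms


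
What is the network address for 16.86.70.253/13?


IP:   00010000.01010110.01000110.11111101
Mask: 11111111.11111000.00000000.00000000
AND operation:
Net:  00010000.01010000.00000000.00000000
Network: 16.80.0.0/13


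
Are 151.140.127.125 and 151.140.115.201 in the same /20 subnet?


Mask: 255.255.240.0
151.140.127.125 AND mask = 151.140.112.0
151.140.115.201 AND mask = 151.140.112.0
Yes, same subnet (151.140.112.0)


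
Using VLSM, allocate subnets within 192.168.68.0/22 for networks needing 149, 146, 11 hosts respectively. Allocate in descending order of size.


149 hosts -> /24 (254 usable): 192.168.68.0/24
146 hosts -> /24 (254 usable): 192.168.69.0/24
11 hosts -> /28 (14 usable): 192.168.70.0/28
Allocation: 192.168.68.0/24 (149 hosts, 254 usable); 192.168.69.0/24 (146 hosts, 254 usable); 192.168.70.0/28 (11 hosts, 14 usable)


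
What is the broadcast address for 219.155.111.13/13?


Network: 219.152.0.0/13
Host bits = 19
Set all host bits to 1:
Broadcast: 219.159.255.255


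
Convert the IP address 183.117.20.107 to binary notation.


183 = 10110111
117 = 01110101
20 = 00010100
107 = 01101011
Binary: 10110111.01110101.00010100.01101011


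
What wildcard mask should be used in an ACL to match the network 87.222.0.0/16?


Subnet mask: 255.255.0.0
Wildcard = 255.255.255.255 - subnet mask
255 - 255 = 0
255 - 255 = 0
255 - 0 = 255
255 - 0 = 255
Wildcard: 0.0.255.255


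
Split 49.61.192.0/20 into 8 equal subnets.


New prefix = 20 + 3 = 23
Each subnet has 512 addresses
  49.61.192.0/23
  49.61.194.0/23
  49.61.196.0/23
  49.61.198.0/23
  49.61.200.0/23
  49.61.202.0/23
  49.61.204.0/23
  49.61.206.0/23
Subnets: 49.61.192.0/23, 49.61.194.0/23, 49.61.196.0/23, 49.61.198.0/23, 49.61.200.0/23, 49.61.202.0/23, 49.61.204.0/23, 49.61.206.0/23


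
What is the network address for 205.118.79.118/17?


IP:   11001101.01110110.01001111.01110110
Mask: 11111111.11111111.10000000.00000000
AND operation:
Net:  11001101.01110110.00000000.00000000
Network: 205.118.0.0/17


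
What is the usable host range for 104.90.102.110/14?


Network: 104.88.0.0
Broadcast: 104.91.255.255
First usable = network + 1
Last usable = broadcast - 1
Range: 104.88.0.1 to 104.91.255.254


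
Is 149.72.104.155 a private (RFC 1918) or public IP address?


RFC 1918 private ranges:
  10.0.0.0/8 (10.0.0.0 - 10.255.255.255)
  172.16.0.0/12 (172.16.0.0 - 172.31.255.255)
  192.168.0.0/16 (192.168.0.0 - 192.168.255.255)
Public (not in any RFC 1918 range)


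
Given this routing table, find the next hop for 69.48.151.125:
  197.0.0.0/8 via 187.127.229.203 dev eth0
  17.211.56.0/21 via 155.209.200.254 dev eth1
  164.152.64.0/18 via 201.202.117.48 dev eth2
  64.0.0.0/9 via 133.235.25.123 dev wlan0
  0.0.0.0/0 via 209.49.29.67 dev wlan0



Longest prefix match for 69.48.151.125:
  /8 197.0.0.0: no
  /21 17.211.56.0: no
  /18 164.152.64.0: no
  /9 64.0.0.0: no
  /0 0.0.0.0: MATCH
Selected: next-hop 209.49.29.67 via wlan0 (matched /0)


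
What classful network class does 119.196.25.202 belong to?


First octet: 119
Binary: 01110111
0xxxxxxx -> Class A (1-126)
Class A, default mask 255.0.0.0 (/8)


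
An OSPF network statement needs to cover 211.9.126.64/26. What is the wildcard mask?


Subnet mask: 255.255.255.192
Wildcard = 255.255.255.255 - subnet mask
255 - 255 = 0
255 - 255 = 0
255 - 255 = 0
255 - 192 = 63
Wildcard: 0.0.0.63


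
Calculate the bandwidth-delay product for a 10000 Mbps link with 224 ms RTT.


BDP = bandwidth * RTT
= 10000 Mbps * 224 ms
= 10000 * 1e6 * 224 / 1000 bits
= 2240000000 bits
= 280000000 bytes
= 273437.5 KB
BDP = 2240000000 bits (280000000 bytes)


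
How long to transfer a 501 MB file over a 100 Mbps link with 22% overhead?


Effective throughput = 100 * (1 - 22/100) = 78 Mbps
File size in Mb = 501 * 8 = 4008 Mb
Time = 4008 / 78
Time = 51.3846 seconds


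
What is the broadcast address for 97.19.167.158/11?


Network: 97.0.0.0/11
Host bits = 21
Set all host bits to 1:
Broadcast: 97.31.255.255


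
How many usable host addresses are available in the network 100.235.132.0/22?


Host bits = 32 - 22 = 10
Total addresses = 2^10 = 1024
Usable = total - 2 (network and broadcast)
Usable hosts: 1022


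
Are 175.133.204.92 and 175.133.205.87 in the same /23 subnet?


Mask: 255.255.254.0
175.133.204.92 AND mask = 175.133.204.0
175.133.205.87 AND mask = 175.133.204.0
Yes, same subnet (175.133.204.0)


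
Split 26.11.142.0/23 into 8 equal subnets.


New prefix = 23 + 3 = 26
Each subnet has 64 addresses
  26.11.142.0/26
  26.11.142.64/26
  26.11.142.128/26
  26.11.142.192/26
  26.11.143.0/26
  26.11.143.64/26
  26.11.143.128/26
  26.11.143.192/26
Subnets: 26.11.142.0/26, 26.11.142.64/26, 26.11.142.128/26, 26.11.142.192/26, 26.11.143.0/26, 26.11.143.64/26, 26.11.143.128/26, 26.11.143.192/26


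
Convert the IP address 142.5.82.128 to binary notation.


142 = 10001110
5 = 00000101
82 = 01010010
128 = 10000000
Binary: 10001110.00000101.01010010.10000000


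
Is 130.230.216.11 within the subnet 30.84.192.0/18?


Subnet network: 30.84.192.0
Test IP AND mask: 130.230.192.0
No, 130.230.216.11 is not in 30.84.192.0/18


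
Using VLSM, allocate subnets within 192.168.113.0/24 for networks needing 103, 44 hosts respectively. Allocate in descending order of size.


103 hosts -> /25 (126 usable): 192.168.113.0/25
44 hosts -> /26 (62 usable): 192.168.113.128/26
Allocation: 192.168.113.0/25 (103 hosts, 126 usable); 192.168.113.128/26 (44 hosts, 62 usable)


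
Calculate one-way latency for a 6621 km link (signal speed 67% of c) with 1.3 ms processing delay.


Speed = 0.67 * 3e5 km/s = 201000 km/s
Propagation delay = 6621 / 201000 = 0.0329 s = 32.9403 ms
Processing delay = 1.3 ms
Total one-way latency = 34.2403 ms


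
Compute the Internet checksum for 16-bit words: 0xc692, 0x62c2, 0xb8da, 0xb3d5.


Sum all words (with carry folding):
+ 0xc692 = 0xc692
+ 0x62c2 = 0x2955
+ 0xb8da = 0xe22f
+ 0xb3d5 = 0x9605
One's complement: ~0x9605
Checksum = 0x69fa


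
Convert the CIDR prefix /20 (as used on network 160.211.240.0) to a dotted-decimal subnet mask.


/20 means 20 network bits, 12 host bits
Binary: 11111111111111111111000000000000
Mask: 255.255.240.0


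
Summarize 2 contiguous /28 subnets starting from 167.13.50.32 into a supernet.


Original prefix: /28
Number of subnets: 2 = 2^1
New prefix = 28 - 1 = 27
Supernet: 167.13.50.32/27


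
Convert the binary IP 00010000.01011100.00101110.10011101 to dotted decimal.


00010000 = 16
01011100 = 92
00101110 = 46
10011101 = 157
IP: 16.92.46.157


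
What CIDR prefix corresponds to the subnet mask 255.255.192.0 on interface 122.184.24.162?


Binary: 11111111.11111111.11000000.00000000
Count leading 1s
Prefix: /18


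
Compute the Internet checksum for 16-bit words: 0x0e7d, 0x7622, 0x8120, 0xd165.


Sum all words (with carry folding):
+ 0x0e7d = 0x0e7d
+ 0x7622 = 0x849f
+ 0x8120 = 0x05c0
+ 0xd165 = 0xd725
One's complement: ~0xd725
Checksum = 0x28da


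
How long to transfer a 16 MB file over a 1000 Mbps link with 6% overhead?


Effective throughput = 1000 * (1 - 6/100) = 940 Mbps
File size in Mb = 16 * 8 = 128 Mb
Time = 128 / 940
Time = 0.1362 seconds


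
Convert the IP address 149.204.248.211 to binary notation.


149 = 10010101
204 = 11001100
248 = 11111000
211 = 11010011
Binary: 10010101.11001100.11111000.11010011


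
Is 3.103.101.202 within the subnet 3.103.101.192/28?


Subnet network: 3.103.101.192
Test IP AND mask: 3.103.101.192
Yes, 3.103.101.202 is in 3.103.101.192/28


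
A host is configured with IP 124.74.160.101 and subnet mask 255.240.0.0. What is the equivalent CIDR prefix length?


Binary: 11111111.11110000.00000000.00000000
Count leading 1s
Prefix: /12


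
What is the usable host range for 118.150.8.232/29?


Network: 118.150.8.232
Broadcast: 118.150.8.239
First usable = network + 1
Last usable = broadcast - 1
Range: 118.150.8.233 to 118.150.8.238


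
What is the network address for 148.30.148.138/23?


IP:   10010100.00011110.10010100.10001010
Mask: 11111111.11111111.11111110.00000000
AND operation:
Net:  10010100.00011110.10010100.00000000
Network: 148.30.148.0/23


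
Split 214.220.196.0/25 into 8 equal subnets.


New prefix = 25 + 3 = 28
Each subnet has 16 addresses
  214.220.196.0/28
  214.220.196.16/28
  214.220.196.32/28
  214.220.196.48/28
  214.220.196.64/28
  214.220.196.80/28
  214.220.196.96/28
  214.220.196.112/28
Subnets: 214.220.196.0/28, 214.220.196.16/28, 214.220.196.32/28, 214.220.196.48/28, 214.220.196.64/28, 214.220.196.80/28, 214.220.196.96/28, 214.220.196.112/28


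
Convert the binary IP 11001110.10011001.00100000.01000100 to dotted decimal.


11001110 = 206
10011001 = 153
00100000 = 32
01000100 = 68
IP: 206.153.32.68


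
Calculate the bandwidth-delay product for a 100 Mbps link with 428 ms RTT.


BDP = bandwidth * RTT
= 100 Mbps * 428 ms
= 100 * 1e6 * 428 / 1000 bits
= 42800000 bits
= 5350000 bytes
= 5224.6094 KB
BDP = 42800000 bits (5350000 bytes)


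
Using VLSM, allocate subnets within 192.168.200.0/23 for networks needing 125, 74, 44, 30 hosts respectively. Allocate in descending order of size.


125 hosts -> /25 (126 usable): 192.168.200.0/25
74 hosts -> /25 (126 usable): 192.168.200.128/25
44 hosts -> /26 (62 usable): 192.168.201.0/26
30 hosts -> /27 (30 usable): 192.168.201.64/27
Allocation: 192.168.200.0/25 (125 hosts, 126 usable); 192.168.200.128/25 (74 hosts, 126 usable); 192.168.201.0/26 (44 hosts, 62 usable); 192.168.201.64/27 (30 hosts, 30 usable)


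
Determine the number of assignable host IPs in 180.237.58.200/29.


Host bits = 32 - 29 = 3
Total addresses = 2^3 = 8
Usable = total - 2 (network and broadcast)
Usable hosts: 6


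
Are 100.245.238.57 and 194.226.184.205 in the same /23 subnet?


Mask: 255.255.254.0
100.245.238.57 AND mask = 100.245.238.0
194.226.184.205 AND mask = 194.226.184.0
No, different subnets (100.245.238.0 vs 194.226.184.0)


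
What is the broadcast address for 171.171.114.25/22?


Network: 171.171.112.0/22
Host bits = 10
Set all host bits to 1:
Broadcast: 171.171.115.255


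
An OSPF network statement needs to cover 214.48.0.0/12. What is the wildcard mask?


Subnet mask: 255.240.0.0
Wildcard = 255.255.255.255 - subnet mask
255 - 255 = 0
255 - 240 = 15
255 - 0 = 255
255 - 0 = 255
Wildcard: 0.15.255.255


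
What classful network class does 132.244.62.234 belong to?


First octet: 132
Binary: 10000100
10xxxxxx -> Class B (128-191)
Class B, default mask 255.255.0.0 (/16)


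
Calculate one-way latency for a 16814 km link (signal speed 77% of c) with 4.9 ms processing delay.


Speed = 0.77 * 3e5 km/s = 231000 km/s
Propagation delay = 16814 / 231000 = 0.0728 s = 72.7879 ms
Processing delay = 4.9 ms
Total one-way latency = 77.6879 ms


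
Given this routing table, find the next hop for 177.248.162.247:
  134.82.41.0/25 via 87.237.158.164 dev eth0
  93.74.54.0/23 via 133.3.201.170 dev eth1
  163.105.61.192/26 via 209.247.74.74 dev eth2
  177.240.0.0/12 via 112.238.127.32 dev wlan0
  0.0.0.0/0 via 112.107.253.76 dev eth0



Longest prefix match for 177.248.162.247:
  /25 134.82.41.0: no
  /23 93.74.54.0: no
  /26 163.105.61.192: no
  /12 177.240.0.0: MATCH
  /0 0.0.0.0: MATCH
Selected: next-hop 112.238.127.32 via wlan0 (matched /12)


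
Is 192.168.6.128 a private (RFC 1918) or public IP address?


RFC 1918 private ranges:
  10.0.0.0/8 (10.0.0.0 - 10.255.255.255)
  172.16.0.0/12 (172.16.0.0 - 172.31.255.255)
  192.168.0.0/16 (192.168.0.0 - 192.168.255.255)
Private (in 192.168.0.0/16)


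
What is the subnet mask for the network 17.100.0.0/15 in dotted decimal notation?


/15 means 15 network bits, 17 host bits
Binary: 11111111111111100000000000000000
Mask: 255.254.0.0


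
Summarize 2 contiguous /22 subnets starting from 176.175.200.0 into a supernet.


Original prefix: /22
Number of subnets: 2 = 2^1
New prefix = 22 - 1 = 21
Supernet: 176.175.200.0/21


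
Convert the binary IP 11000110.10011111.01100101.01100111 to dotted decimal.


11000110 = 198
10011111 = 159
01100101 = 101
01100111 = 103
IP: 198.159.101.103


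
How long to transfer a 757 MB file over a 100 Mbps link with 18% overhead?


Effective throughput = 100 * (1 - 18/100) = 82 Mbps
File size in Mb = 757 * 8 = 6056 Mb
Time = 6056 / 82
Time = 73.8537 seconds


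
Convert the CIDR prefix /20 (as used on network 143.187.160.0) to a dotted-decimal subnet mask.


/20 means 20 network bits, 12 host bits
Binary: 11111111111111111111000000000000
Mask: 255.255.240.0


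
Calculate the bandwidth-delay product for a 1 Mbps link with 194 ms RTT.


BDP = bandwidth * RTT
= 1 Mbps * 194 ms
= 1 * 1e6 * 194 / 1000 bits
= 194000 bits
= 24250 bytes
= 23.6816 KB
BDP = 194000 bits (24250 bytes)


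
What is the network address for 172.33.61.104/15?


IP:   10101100.00100001.00111101.01101000
Mask: 11111111.11111110.00000000.00000000
AND operation:
Net:  10101100.00100000.00000000.00000000
Network: 172.32.0.0/15


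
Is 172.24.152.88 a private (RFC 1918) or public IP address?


RFC 1918 private ranges:
  10.0.0.0/8 (10.0.0.0 - 10.255.255.255)
  172.16.0.0/12 (172.16.0.0 - 172.31.255.255)
  192.168.0.0/16 (192.168.0.0 - 192.168.255.255)
Private (in 172.16.0.0/12)


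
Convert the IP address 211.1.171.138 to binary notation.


211 = 11010011
1 = 00000001
171 = 10101011
138 = 10001010
Binary: 11010011.00000001.10101011.10001010


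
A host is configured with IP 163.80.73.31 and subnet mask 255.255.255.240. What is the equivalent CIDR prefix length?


Binary: 11111111.11111111.11111111.11110000
Count leading 1s
Prefix: /28


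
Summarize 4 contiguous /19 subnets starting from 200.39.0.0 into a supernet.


Original prefix: /19
Number of subnets: 4 = 2^2
New prefix = 19 - 2 = 17
Supernet: 200.39.0.0/17


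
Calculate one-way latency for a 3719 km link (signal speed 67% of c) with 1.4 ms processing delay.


Speed = 0.67 * 3e5 km/s = 201000 km/s
Propagation delay = 3719 / 201000 = 0.0185 s = 18.5025 ms
Processing delay = 1.4 ms
Total one-way latency = 19.9025 ms


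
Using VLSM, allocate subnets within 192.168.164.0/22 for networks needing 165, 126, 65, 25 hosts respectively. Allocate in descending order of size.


165 hosts -> /24 (254 usable): 192.168.164.0/24
126 hosts -> /25 (126 usable): 192.168.165.0/25
65 hosts -> /25 (126 usable): 192.168.165.128/25
25 hosts -> /27 (30 usable): 192.168.166.0/27
Allocation: 192.168.164.0/24 (165 hosts, 254 usable); 192.168.165.0/25 (126 hosts, 126 usable); 192.168.165.128/25 (65 hosts, 126 usable); 192.168.166.0/27 (25 hosts, 30 usable)


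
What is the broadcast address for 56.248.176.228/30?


Network: 56.248.176.228/30
Host bits = 2
Set all host bits to 1:
Broadcast: 56.248.176.231


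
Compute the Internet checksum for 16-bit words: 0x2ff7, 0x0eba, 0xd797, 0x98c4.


Sum all words (with carry folding):
+ 0x2ff7 = 0x2ff7
+ 0x0eba = 0x3eb1
+ 0xd797 = 0x1649
+ 0x98c4 = 0xaf0d
One's complement: ~0xaf0d
Checksum = 0x50f2


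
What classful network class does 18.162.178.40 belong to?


First octet: 18
Binary: 00010010
0xxxxxxx -> Class A (1-126)
Class A, default mask 255.0.0.0 (/8)


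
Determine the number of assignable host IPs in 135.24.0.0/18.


Host bits = 32 - 18 = 14
Total addresses = 2^14 = 16384
Usable = total - 2 (network and broadcast)
Usable hosts: 16382


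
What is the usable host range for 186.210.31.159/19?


Network: 186.210.0.0
Broadcast: 186.210.31.255
First usable = network + 1
Last usable = broadcast - 1
Range: 186.210.0.1 to 186.210.31.254


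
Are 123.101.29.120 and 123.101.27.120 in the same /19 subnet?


Mask: 255.255.224.0
123.101.29.120 AND mask = 123.101.0.0
123.101.27.120 AND mask = 123.101.0.0
Yes, same subnet (123.101.0.0)


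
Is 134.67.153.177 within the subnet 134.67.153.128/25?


Subnet network: 134.67.153.128
Test IP AND mask: 134.67.153.128
Yes, 134.67.153.177 is in 134.67.153.128/25


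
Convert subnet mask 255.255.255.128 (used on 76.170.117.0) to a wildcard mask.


Subnet mask: 255.255.255.128
Wildcard = 255.255.255.255 - subnet mask
255 - 255 = 0
255 - 255 = 0
255 - 255 = 0
255 - 128 = 127
Wildcard: 0.0.0.127


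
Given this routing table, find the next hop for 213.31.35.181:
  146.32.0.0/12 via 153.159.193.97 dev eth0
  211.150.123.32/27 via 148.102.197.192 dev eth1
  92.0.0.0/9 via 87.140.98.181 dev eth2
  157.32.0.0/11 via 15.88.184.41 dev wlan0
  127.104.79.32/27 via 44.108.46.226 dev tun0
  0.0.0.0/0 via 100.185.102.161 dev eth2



Longest prefix match for 213.31.35.181:
  /12 146.32.0.0: no
  /27 211.150.123.32: no
  /9 92.0.0.0: no
  /11 157.32.0.0: no
  /27 127.104.79.32: no
  /0 0.0.0.0: MATCH
Selected: next-hop 100.185.102.161 via eth2 (matched /0)


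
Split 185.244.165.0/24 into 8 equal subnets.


New prefix = 24 + 3 = 27
Each subnet has 32 addresses
  185.244.165.0/27
  185.244.165.32/27
  185.244.165.64/27
  185.244.165.96/27
  185.244.165.128/27
  185.244.165.160/27
  185.244.165.192/27
  185.244.165.224/27
Subnets: 185.244.165.0/27, 185.244.165.32/27, 185.244.165.64/27, 185.244.165.96/27, 185.244.165.128/27, 185.244.165.160/27, 185.244.165.192/27, 185.244.165.224/27


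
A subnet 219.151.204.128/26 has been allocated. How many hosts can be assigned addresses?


Host bits = 32 - 26 = 6
Total addresses = 2^6 = 64
Usable = total - 2 (network and broadcast)
Usable hosts: 62


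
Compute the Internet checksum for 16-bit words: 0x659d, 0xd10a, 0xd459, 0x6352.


Sum all words (with carry folding):
+ 0x659d = 0x659d
+ 0xd10a = 0x36a8
+ 0xd459 = 0x0b02
+ 0x6352 = 0x6e54
One's complement: ~0x6e54
Checksum = 0x91ab


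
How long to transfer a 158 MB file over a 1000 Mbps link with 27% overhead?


Effective throughput = 1000 * (1 - 27/100) = 730 Mbps
File size in Mb = 158 * 8 = 1264 Mb
Time = 1264 / 730
Time = 1.7315 seconds


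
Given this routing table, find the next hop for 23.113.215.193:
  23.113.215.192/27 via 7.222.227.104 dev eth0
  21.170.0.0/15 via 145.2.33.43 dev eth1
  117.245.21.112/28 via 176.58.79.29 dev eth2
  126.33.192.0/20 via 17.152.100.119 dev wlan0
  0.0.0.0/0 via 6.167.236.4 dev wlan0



Longest prefix match for 23.113.215.193:
  /27 23.113.215.192: MATCH
  /15 21.170.0.0: no
  /28 117.245.21.112: no
  /20 126.33.192.0: no
  /0 0.0.0.0: MATCH
Selected: next-hop 7.222.227.104 via eth0 (matched /27)


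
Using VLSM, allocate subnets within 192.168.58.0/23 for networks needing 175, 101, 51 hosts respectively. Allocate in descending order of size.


175 hosts -> /24 (254 usable): 192.168.58.0/24
101 hosts -> /25 (126 usable): 192.168.59.0/25
51 hosts -> /26 (62 usable): 192.168.59.128/26
Allocation: 192.168.58.0/24 (175 hosts, 254 usable); 192.168.59.0/25 (101 hosts, 126 usable); 192.168.59.128/26 (51 hosts, 62 usable)


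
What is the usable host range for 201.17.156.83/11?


Network: 201.0.0.0
Broadcast: 201.31.255.255
First usable = network + 1
Last usable = broadcast - 1
Range: 201.0.0.1 to 201.31.255.254


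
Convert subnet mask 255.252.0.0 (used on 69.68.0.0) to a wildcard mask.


Subnet mask: 255.252.0.0
Wildcard = 255.255.255.255 - subnet mask
255 - 255 = 0
255 - 252 = 3
255 - 0 = 255
255 - 0 = 255
Wildcard: 0.3.255.255


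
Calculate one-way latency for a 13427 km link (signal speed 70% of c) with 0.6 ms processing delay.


Speed = 0.7 * 3e5 km/s = 210000 km/s
Propagation delay = 13427 / 210000 = 0.0639 s = 63.9381 ms
Processing delay = 0.6 ms
Total one-way latency = 64.5381 ms


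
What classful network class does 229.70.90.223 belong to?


First octet: 229
Binary: 11100101
1110xxxx -> Class D (224-239)
Class D (multicast), default mask N/A


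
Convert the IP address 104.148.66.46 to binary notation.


104 = 01101000
148 = 10010100
66 = 01000010
46 = 00101110
Binary: 01101000.10010100.01000010.00101110


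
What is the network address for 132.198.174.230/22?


IP:   10000100.11000110.10101110.11100110
Mask: 11111111.11111111.11111100.00000000
AND operation:
Net:  10000100.11000110.10101100.00000000
Network: 132.198.172.0/22


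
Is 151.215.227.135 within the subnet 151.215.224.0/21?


Subnet network: 151.215.224.0
Test IP AND mask: 151.215.224.0
Yes, 151.215.227.135 is in 151.215.224.0/21


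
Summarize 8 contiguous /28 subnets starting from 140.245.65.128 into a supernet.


Original prefix: /28
Number of subnets: 8 = 2^3
New prefix = 28 - 3 = 25
Supernet: 140.245.65.128/25


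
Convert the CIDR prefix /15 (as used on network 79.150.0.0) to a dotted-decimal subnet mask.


/15 means 15 network bits, 17 host bits
Binary: 11111111111111100000000000000000
Mask: 255.254.0.0


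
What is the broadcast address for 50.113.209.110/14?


Network: 50.112.0.0/14
Host bits = 18
Set all host bits to 1:
Broadcast: 50.115.255.255


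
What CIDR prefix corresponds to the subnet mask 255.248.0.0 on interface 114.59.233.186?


Binary: 11111111.11111000.00000000.00000000
Count leading 1s
Prefix: /13


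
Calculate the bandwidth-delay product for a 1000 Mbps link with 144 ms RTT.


BDP = bandwidth * RTT
= 1000 Mbps * 144 ms
= 1000 * 1e6 * 144 / 1000 bits
= 144000000 bits
= 18000000 bytes
= 17578.125 KB
BDP = 144000000 bits (18000000 bytes)


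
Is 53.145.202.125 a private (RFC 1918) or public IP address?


RFC 1918 private ranges:
  10.0.0.0/8 (10.0.0.0 - 10.255.255.255)
  172.16.0.0/12 (172.16.0.0 - 172.31.255.255)
  192.168.0.0/16 (192.168.0.0 - 192.168.255.255)
Public (not in any RFC 1918 range)


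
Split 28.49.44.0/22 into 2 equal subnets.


New prefix = 22 + 1 = 23
Each subnet has 512 addresses
  28.49.44.0/23
  28.49.46.0/23
Subnets: 28.49.44.0/23, 28.49.46.0/23


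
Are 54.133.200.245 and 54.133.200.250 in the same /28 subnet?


Mask: 255.255.255.240
54.133.200.245 AND mask = 54.133.200.240
54.133.200.250 AND mask = 54.133.200.240
Yes, same subnet (54.133.200.240)


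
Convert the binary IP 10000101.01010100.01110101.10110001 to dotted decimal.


10000101 = 133
01010100 = 84
01110101 = 117
10110001 = 177
IP: 133.84.117.177


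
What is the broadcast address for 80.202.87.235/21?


Network: 80.202.80.0/21
Host bits = 11
Set all host bits to 1:
Broadcast: 80.202.87.255


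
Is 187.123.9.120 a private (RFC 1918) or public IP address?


RFC 1918 private ranges:
  10.0.0.0/8 (10.0.0.0 - 10.255.255.255)
  172.16.0.0/12 (172.16.0.0 - 172.31.255.255)
  192.168.0.0/16 (192.168.0.0 - 192.168.255.255)
Public (not in any RFC 1918 range)


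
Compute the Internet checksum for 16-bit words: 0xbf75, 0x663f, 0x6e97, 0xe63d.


Sum all words (with carry folding):
+ 0xbf75 = 0xbf75
+ 0x663f = 0x25b5
+ 0x6e97 = 0x944c
+ 0xe63d = 0x7a8a
One's complement: ~0x7a8a
Checksum = 0x8575


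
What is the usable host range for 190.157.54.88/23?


Network: 190.157.54.0
Broadcast: 190.157.55.255
First usable = network + 1
Last usable = broadcast - 1
Range: 190.157.54.1 to 190.157.55.254


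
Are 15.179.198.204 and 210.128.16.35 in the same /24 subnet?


Mask: 255.255.255.0
15.179.198.204 AND mask = 15.179.198.0
210.128.16.35 AND mask = 210.128.16.0
No, different subnets (15.179.198.0 vs 210.128.16.0)


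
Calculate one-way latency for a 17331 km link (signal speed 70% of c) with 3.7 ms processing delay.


Speed = 0.7 * 3e5 km/s = 210000 km/s
Propagation delay = 17331 / 210000 = 0.0825 s = 82.5286 ms
Processing delay = 3.7 ms
Total one-way latency = 86.2286 ms


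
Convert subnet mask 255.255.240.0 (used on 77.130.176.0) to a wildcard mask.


Subnet mask: 255.255.240.0
Wildcard = 255.255.255.255 - subnet mask
255 - 255 = 0
255 - 255 = 0
255 - 240 = 15
255 - 0 = 255
Wildcard: 0.0.15.255


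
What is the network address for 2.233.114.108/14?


IP:   00000010.11101001.01110010.01101100
Mask: 11111111.11111100.00000000.00000000
AND operation:
Net:  00000010.11101000.00000000.00000000
Network: 2.232.0.0/14


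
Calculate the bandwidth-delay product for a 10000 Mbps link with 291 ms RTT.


BDP = bandwidth * RTT
= 10000 Mbps * 291 ms
= 10000 * 1e6 * 291 / 1000 bits
= 2910000000 bits
= 363750000 bytes
= 355224.6094 KB
BDP = 2910000000 bits (363750000 bytes)


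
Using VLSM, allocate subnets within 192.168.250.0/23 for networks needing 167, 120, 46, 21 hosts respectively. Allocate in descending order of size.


167 hosts -> /24 (254 usable): 192.168.250.0/24
120 hosts -> /25 (126 usable): 192.168.251.0/25
46 hosts -> /26 (62 usable): 192.168.251.128/26
21 hosts -> /27 (30 usable): 192.168.251.192/27
Allocation: 192.168.250.0/24 (167 hosts, 254 usable); 192.168.251.0/25 (120 hosts, 126 usable); 192.168.251.128/26 (46 hosts, 62 usable); 192.168.251.192/27 (21 hosts, 30 usable)


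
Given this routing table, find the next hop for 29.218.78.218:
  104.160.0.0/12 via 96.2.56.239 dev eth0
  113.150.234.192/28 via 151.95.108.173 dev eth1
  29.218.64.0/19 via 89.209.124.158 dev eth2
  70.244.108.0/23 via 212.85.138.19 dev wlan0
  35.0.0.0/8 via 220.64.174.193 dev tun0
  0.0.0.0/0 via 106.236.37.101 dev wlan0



Longest prefix match for 29.218.78.218:
  /12 104.160.0.0: no
  /28 113.150.234.192: no
  /19 29.218.64.0: MATCH
  /23 70.244.108.0: no
  /8 35.0.0.0: no
  /0 0.0.0.0: MATCH
Selected: next-hop 89.209.124.158 via eth2 (matched /19)


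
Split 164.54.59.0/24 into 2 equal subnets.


New prefix = 24 + 1 = 25
Each subnet has 128 addresses
  164.54.59.0/25
  164.54.59.128/25
Subnets: 164.54.59.0/25, 164.54.59.128/25


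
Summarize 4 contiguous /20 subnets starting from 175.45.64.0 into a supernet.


Original prefix: /20
Number of subnets: 4 = 2^2
New prefix = 20 - 2 = 18
Supernet: 175.45.64.0/18


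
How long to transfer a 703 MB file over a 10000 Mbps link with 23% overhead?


Effective throughput = 10000 * (1 - 23/100) = 7700 Mbps
File size in Mb = 703 * 8 = 5624 Mb
Time = 5624 / 7700
Time = 0.7304 seconds


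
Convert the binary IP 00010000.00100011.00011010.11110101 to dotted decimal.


00010000 = 16
00100011 = 35
00011010 = 26
11110101 = 245
IP: 16.35.26.245


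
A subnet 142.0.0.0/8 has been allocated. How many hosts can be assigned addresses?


Host bits = 32 - 8 = 24
Total addresses = 2^24 = 16777216
Usable = total - 2 (network and broadcast)
Usable hosts: 16777214


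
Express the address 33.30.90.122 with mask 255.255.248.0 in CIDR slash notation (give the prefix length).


Binary: 11111111.11111111.11111000.00000000
Count leading 1s
Prefix: /21


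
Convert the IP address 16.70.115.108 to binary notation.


16 = 00010000
70 = 01000110
115 = 01110011
108 = 01101100
Binary: 00010000.01000110.01110011.01101100


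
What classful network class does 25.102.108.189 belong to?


First octet: 25
Binary: 00011001
0xxxxxxx -> Class A (1-126)
Class A, default mask 255.0.0.0 (/8)


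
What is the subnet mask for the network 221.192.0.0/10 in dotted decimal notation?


/10 means 10 network bits, 22 host bits
Binary: 11111111110000000000000000000000
Mask: 255.192.0.0


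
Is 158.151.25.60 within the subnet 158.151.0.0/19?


Subnet network: 158.151.0.0
Test IP AND mask: 158.151.0.0
Yes, 158.151.25.60 is in 158.151.0.0/19


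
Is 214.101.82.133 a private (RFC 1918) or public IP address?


RFC 1918 private ranges:
  10.0.0.0/8 (10.0.0.0 - 10.255.255.255)
  172.16.0.0/12 (172.16.0.0 - 172.31.255.255)
  192.168.0.0/16 (192.168.0.0 - 192.168.255.255)
Public (not in any RFC 1918 range)


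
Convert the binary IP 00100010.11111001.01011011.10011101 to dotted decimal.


00100010 = 34
11111001 = 249
01011011 = 91
10011101 = 157
IP: 34.249.91.157


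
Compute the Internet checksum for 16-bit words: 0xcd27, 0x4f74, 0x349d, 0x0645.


Sum all words (with carry folding):
+ 0xcd27 = 0xcd27
+ 0x4f74 = 0x1c9c
+ 0x349d = 0x5139
+ 0x0645 = 0x577e
One's complement: ~0x577e
Checksum = 0xa881


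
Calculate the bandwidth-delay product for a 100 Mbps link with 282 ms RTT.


BDP = bandwidth * RTT
= 100 Mbps * 282 ms
= 100 * 1e6 * 282 / 1000 bits
= 28200000 bits
= 3525000 bytes
= 3442.3828 KB
BDP = 28200000 bits (3525000 bytes)


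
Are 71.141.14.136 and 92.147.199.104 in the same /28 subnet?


Mask: 255.255.255.240
71.141.14.136 AND mask = 71.141.14.128
92.147.199.104 AND mask = 92.147.199.96
No, different subnets (71.141.14.128 vs 92.147.199.96)
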